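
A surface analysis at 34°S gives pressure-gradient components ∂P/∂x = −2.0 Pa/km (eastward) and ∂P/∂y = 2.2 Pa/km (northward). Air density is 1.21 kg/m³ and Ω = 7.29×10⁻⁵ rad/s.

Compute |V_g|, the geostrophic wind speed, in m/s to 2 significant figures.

Coriolis parameter at 34°S:
f = 2Ω sin φ = 2 × 7.29×10⁻⁵ × sin 34° = 8.15×10⁻⁵ s⁻¹
In the Southern Hemisphere f is negative: f = −8.15×10⁻⁵ s⁻¹.
Component geostrophic relations (x east, y north):
u_g = −(1/(fρ)) ∂P/∂y,  v_g = (1/(fρ)) ∂P/∂x
u_g = −(2.2×10⁻³)/(−8.15×10⁻⁵ × 1.21) = 22.3 m/s;  v_g = (−2.0×10⁻³)/(−8.15×10⁻⁵ × 1.21) = 20.3 m/s
|V_g| = √(u_g² + v_g²) = 30.1 m/s

30 m/s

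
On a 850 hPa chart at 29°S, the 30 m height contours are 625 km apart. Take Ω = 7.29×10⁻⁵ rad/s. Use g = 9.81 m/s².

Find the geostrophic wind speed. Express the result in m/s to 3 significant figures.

Coriolis parameter at 29°S:
f = 2Ω sin φ = 2 × 7.29×10⁻⁵ × sin 29° = 7.07×10⁻⁵ s⁻¹
Height gradient: |∂Z/∂n| = 30 m / 625000 m = 4.80×10⁻⁵
On a pressure surface, geostrophic balance gives V_g = (g/f)|∂Z/∂n|:
V_g = 9.81 × 4.80×10⁻⁵ / 7.07×10⁻⁵ = 6.66 m/s

6.66 m/s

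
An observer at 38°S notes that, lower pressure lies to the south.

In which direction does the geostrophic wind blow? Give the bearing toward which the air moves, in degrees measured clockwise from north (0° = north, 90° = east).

090°

The pressure-gradient force points toward the south (bearing 180°).
Geostrophic balance: in the Southern Hemisphere the Coriolis force deflects motion to the left, so the geostrophic wind blows 90° to the left of the pressure-gradient force (low pressure on the right).
Rotating 180° by 90° counterclockwise gives 090° — the wind blows toward the east.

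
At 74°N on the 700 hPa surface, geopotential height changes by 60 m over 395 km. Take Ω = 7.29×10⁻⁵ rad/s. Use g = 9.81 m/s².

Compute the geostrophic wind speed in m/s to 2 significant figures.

Coriolis parameter at 74°N:
f = 2Ω sin φ = 2 × 7.29×10⁻⁵ × sin 74° = 1.40×10⁻⁴ s⁻¹
Height gradient: |∂Z/∂n| = 60 m / 395000 m = 1.52×10⁻⁴
On a pressure surface, geostrophic balance gives V_g = (g/f)|∂Z/∂n|:
V_g = 9.81 × 1.52×10⁻⁴ / 1.40×10⁻⁴ = 10.6 m/s

11 m/s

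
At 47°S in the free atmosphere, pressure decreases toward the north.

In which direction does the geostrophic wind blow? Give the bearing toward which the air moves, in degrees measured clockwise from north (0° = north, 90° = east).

270°

The pressure-gradient force points toward the north (bearing 000°).
Geostrophic balance: in the Southern Hemisphere the Coriolis force deflects motion to the left, so the geostrophic wind blows 90° to the left of the pressure-gradient force (low pressure on the right).
Rotating 000° by 90° counterclockwise gives 270° — the wind blows toward the west.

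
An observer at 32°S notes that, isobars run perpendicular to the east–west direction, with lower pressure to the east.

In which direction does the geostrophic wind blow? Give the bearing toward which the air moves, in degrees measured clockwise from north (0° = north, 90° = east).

The pressure-gradient force points toward the east (bearing 090°).
Geostrophic balance: in the Southern Hemisphere the Coriolis force deflects motion to the left, so the geostrophic wind blows 90° to the left of the pressure-gradient force (low pressure on the right).
Rotating 090° by 90° counterclockwise gives 000° — the wind blows toward the north.

000°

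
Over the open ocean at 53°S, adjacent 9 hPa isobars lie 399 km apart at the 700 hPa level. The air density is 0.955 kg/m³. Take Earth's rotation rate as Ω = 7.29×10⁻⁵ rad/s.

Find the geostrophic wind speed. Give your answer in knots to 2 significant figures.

Coriolis parameter at 53°S:
f = 2Ω sin φ = 2 × 7.29×10⁻⁵ × sin 53° = 1.16×10⁻⁴ s⁻¹
Pressure gradient: |∂P/∂n| = 900 Pa / 399000 m = 2.26×10⁻³ Pa/m
Geostrophic balance (pressure-gradient force = Coriolis force):
V_g = (1/(fρ)) |∂P/∂n| = 2.26×10⁻³ / (1.16×10⁻⁴ × 0.955) = 20.3 m/s
Converting: 20.3 m/s × 1.944 = 39 knots

39 knots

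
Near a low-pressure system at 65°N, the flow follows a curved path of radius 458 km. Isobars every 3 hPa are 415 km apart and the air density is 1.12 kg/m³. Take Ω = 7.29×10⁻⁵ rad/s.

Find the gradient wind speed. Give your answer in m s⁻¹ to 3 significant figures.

Coriolis parameter at 65°N:
f = 2Ω sin φ = 2 × 7.29×10⁻⁵ × sin 65° = 1.32×10⁻⁴ s⁻¹
Pressure gradient: |∂P/∂n| = 300 Pa / 415000 m = 7.23×10⁻⁴ Pa/m
Geostrophic speed: V_g = |∂P/∂n|/(fρ) = 7.23×10⁻⁴/(1.32×10⁻⁴ × 1.12) = 4.88 m/s
Around a low, centrifugal force acts outward with Coriolis, so pressure-gradient force balances both:
(1/ρ)|∂P/∂n| = fV + V²/R  →  V² + fR·V − fR·V_g = 0
With fR = 1.32×10⁻⁴ × 458×10³ m = 60.5 m/s:
V = [−fR + √((fR)² + 4 fR V_g)]/2 = [−60.5 + √(60.5² + 4×60.5×4.88)]/2 = 4.54 m/s
Subgeostrophic (V < V_g = 4.88 m/s), as expected around a low.

4.54 m s⁻¹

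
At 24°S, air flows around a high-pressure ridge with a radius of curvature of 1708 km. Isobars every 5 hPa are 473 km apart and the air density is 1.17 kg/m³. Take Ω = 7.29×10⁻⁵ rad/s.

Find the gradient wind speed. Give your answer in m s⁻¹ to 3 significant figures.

Coriolis parameter at 24°S:
f = 2Ω sin φ = 2 × 7.29×10⁻⁵ × sin 24° = 5.93×10⁻⁵ s⁻¹
Pressure gradient: |∂P/∂n| = 500 Pa / 473000 m = 1.06×10⁻³ Pa/m
Geostrophic speed: V_g = |∂P/∂n|/(fρ) = 1.06×10⁻³/(5.93×10⁻⁵ × 1.17) = 15.2 m/s
Around a high, pressure-gradient force acts outward with centrifugal, so Coriolis balances both:
fV = (1/ρ)|∂P/∂n| + V²/R  →  V² − fR·V + fR·V_g = 0
With fR = 5.93×10⁻⁵ × 1708×10³ m = 101 m/s:
V = [fR − √((fR)² − 4 fR V_g)]/2 = [101 − √(101² − 4×101×15.2)]/2 = 18.7 m/s
Supergeostrophic (V > V_g = 15.2 m/s), as expected around a high.

18.7 m s⁻¹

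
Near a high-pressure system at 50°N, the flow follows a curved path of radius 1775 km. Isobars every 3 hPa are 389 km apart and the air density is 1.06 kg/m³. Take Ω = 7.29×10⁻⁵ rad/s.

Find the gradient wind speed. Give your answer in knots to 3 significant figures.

13.1 knots

Coriolis parameter at 50°N:
f = 2Ω sin φ = 2 × 7.29×10⁻⁵ × sin 50° = 1.12×10⁻⁴ s⁻¹
Pressure gradient: |∂P/∂n| = 300 Pa / 389000 m = 7.71×10⁻⁴ Pa/m
Geostrophic speed: V_g = |∂P/∂n|/(fρ) = 7.71×10⁻⁴/(1.12×10⁻⁴ × 1.06) = 6.51 m/s
Around a high, pressure-gradient force acts outward with centrifugal, so Coriolis balances both:
fV = (1/ρ)|∂P/∂n| + V²/R  →  V² − fR·V + fR·V_g = 0
With fR = 1.12×10⁻⁴ × 1775×10³ m = 198 m/s:
V = [fR − √((fR)² − 4 fR V_g)]/2 = [198 − √(198² − 4×198×6.51)]/2 = 6.74 m/s
Supergeostrophic (V > V_g = 6.51 m/s), as expected around a high.
Converting: 6.74 m/s × 1.944 = 13.1 knots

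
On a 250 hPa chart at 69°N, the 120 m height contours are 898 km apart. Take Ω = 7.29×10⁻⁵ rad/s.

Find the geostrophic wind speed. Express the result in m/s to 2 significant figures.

9.6 m/s

Coriolis parameter at 69°N:
f = 2Ω sin φ = 2 × 7.29×10⁻⁵ × sin 69° = 1.36×10⁻⁴ s⁻¹
Height gradient: |∂Z/∂n| = 120 m / 898000 m = 1.34×10⁻⁴
On a pressure surface, geostrophic balance gives V_g = (g/f)|∂Z/∂n|:
V_g = 9.81 × 1.34×10⁻⁴ / 1.36×10⁻⁴ = 9.63 m/s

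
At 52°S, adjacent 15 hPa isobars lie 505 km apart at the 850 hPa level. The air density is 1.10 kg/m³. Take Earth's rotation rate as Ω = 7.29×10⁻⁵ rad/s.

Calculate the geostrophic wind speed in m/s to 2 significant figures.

24 m/s

Coriolis parameter at 52°S:
f = 2Ω sin φ = 2 × 7.29×10⁻⁵ × sin 52° = 1.15×10⁻⁴ s⁻¹
Pressure gradient: |∂P/∂n| = 1500 Pa / 505000 m = 2.97×10⁻³ Pa/m
Geostrophic balance (pressure-gradient force = Coriolis force):
V_g = (1/(fρ)) |∂P/∂n| = 2.97×10⁻³ / (1.15×10⁻⁴ × 1.10) = 23.5 m/s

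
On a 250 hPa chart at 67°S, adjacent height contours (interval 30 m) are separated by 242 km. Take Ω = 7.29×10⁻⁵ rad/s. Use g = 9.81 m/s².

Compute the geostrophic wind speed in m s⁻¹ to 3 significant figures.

9.06 m s⁻¹

Coriolis parameter at 67°S:
f = 2Ω sin φ = 2 × 7.29×10⁻⁵ × sin 67° = 1.34×10⁻⁴ s⁻¹
Height gradient: |∂Z/∂n| = 30 m / 242000 m = 1.24×10⁻⁴
On a pressure surface, geostrophic balance gives V_g = (g/f)|∂Z/∂n|:
V_g = 9.81 × 1.24×10⁻⁴ / 1.34×10⁻⁴ = 9.06 m/s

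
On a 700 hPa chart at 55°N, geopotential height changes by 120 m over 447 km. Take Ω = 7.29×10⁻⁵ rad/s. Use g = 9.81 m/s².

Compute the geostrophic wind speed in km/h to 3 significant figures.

Coriolis parameter at 55°N:
f = 2Ω sin φ = 2 × 7.29×10⁻⁵ × sin 55° = 1.19×10⁻⁴ s⁻¹
Height gradient: |∂Z/∂n| = 120 m / 447000 m = 2.68×10⁻⁴
On a pressure surface, geostrophic balance gives V_g = (g/f)|∂Z/∂n|:
V_g = 9.81 × 2.68×10⁻⁴ / 1.19×10⁻⁴ = 22.1 m/s
Converting: 22.1 m/s × 3.6 = 79.4 km/h

79.4 km/h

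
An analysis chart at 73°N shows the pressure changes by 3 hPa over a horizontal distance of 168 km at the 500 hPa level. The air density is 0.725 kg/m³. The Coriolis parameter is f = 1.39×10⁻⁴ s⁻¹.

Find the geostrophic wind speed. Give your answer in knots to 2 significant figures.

34 knots

Pressure gradient: |∂P/∂n| = 300 Pa / 168000 m = 1.79×10⁻³ Pa/m
Geostrophic balance (pressure-gradient force = Coriolis force):
V_g = (1/(fρ)) |∂P/∂n| = 1.79×10⁻³ / (1.39×10⁻⁴ × 0.725) = 17.7 m/s
Converting: 17.7 m/s × 1.944 = 34 knots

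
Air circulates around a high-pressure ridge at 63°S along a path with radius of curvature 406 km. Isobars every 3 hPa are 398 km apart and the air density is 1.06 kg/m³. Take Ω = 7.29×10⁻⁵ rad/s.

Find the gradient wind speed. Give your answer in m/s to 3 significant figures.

6.20 m/s

Coriolis parameter at 63°S:
f = 2Ω sin φ = 2 × 7.29×10⁻⁵ × sin 63° = 1.30×10⁻⁴ s⁻¹
Pressure gradient: |∂P/∂n| = 300 Pa / 398000 m = 7.54×10⁻⁴ Pa/m
Geostrophic speed: V_g = |∂P/∂n|/(fρ) = 7.54×10⁻⁴/(1.30×10⁻⁴ × 1.06) = 5.47 m/s
Around a high, pressure-gradient force acts outward with centrifugal, so Coriolis balances both:
fV = (1/ρ)|∂P/∂n| + V²/R  →  V² − fR·V + fR·V_g = 0
With fR = 1.30×10⁻⁴ × 406×10³ m = 52.7 m/s:
V = [fR − √((fR)² − 4 fR V_g)]/2 = [52.7 − √(52.7² − 4×52.7×5.47)]/2 = 6.2 m/s
Supergeostrophic (V > V_g = 5.47 m/s), as expected around a high.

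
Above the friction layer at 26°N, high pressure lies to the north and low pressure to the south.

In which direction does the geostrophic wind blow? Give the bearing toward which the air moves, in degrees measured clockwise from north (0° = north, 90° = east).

The pressure-gradient force points toward the south (bearing 180°).
Geostrophic balance: in the Northern Hemisphere the Coriolis force deflects motion to the right, so the geostrophic wind blows 90° to the right of the pressure-gradient force (low pressure on the left).
Rotating 180° by 90° clockwise gives 270° — the wind blows toward the west.

270°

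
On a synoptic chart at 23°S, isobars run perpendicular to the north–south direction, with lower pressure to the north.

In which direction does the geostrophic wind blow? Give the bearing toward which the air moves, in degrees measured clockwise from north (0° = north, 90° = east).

270°

The pressure-gradient force points toward the north (bearing 000°).
Geostrophic balance: in the Southern Hemisphere the Coriolis force deflects motion to the left, so the geostrophic wind blows 90° to the left of the pressure-gradient force (low pressure on the right).
Rotating 000° by 90° counterclockwise gives 270° — the wind blows toward the west.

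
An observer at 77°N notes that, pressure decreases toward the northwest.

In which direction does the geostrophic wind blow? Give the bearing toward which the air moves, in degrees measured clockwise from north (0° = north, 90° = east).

045°

The pressure-gradient force points toward the northwest (bearing 315°).
Geostrophic balance: in the Northern Hemisphere the Coriolis force deflects motion to the right, so the geostrophic wind blows 90° to the right of the pressure-gradient force (low pressure on the left).
Rotating 315° by 90° clockwise gives 045° — the wind blows toward the northeast.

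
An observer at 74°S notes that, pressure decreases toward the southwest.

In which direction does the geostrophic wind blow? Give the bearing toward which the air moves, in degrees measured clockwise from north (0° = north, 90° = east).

135°

The pressure-gradient force points toward the southwest (bearing 225°).
Geostrophic balance: in the Southern Hemisphere the Coriolis force deflects motion to the left, so the geostrophic wind blows 90° to the left of the pressure-gradient force (low pressure on the right).
Rotating 225° by 90° counterclockwise gives 135° — the wind blows toward the southeast.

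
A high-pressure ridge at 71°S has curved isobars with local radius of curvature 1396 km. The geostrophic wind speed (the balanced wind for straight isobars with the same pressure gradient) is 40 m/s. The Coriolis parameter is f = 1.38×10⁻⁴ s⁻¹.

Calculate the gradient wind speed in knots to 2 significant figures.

Around a high, pressure-gradient force acts outward with centrifugal, so Coriolis balances both:
fV = (1/ρ)|∂P/∂n| + V²/R  →  V² − fR·V + fR·V_g = 0
With fR = 1.38×10⁻⁴ × 1396×10³ m = 193 m/s:
V = [fR − √((fR)² − 4 fR V_g)]/2 = [193 − √(193² − 4×193×40)]/2 = 56.7 m/s
Supergeostrophic (V > V_g = 40 m/s), as expected around a high.
Converting: 56.7 m/s × 1.944 = 110 knots

110 knots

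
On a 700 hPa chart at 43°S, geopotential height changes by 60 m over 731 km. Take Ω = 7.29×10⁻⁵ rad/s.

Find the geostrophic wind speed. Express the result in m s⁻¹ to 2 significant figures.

Coriolis parameter at 43°S:
f = 2Ω sin φ = 2 × 7.29×10⁻⁵ × sin 43° = 9.94×10⁻⁵ s⁻¹
Height gradient: |∂Z/∂n| = 60 m / 731000 m = 8.21×10⁻⁵
On a pressure surface, geostrophic balance gives V_g = (g/f)|∂Z/∂n|:
V_g = 9.81 × 8.21×10⁻⁵ / 9.94×10⁻⁵ = 8.10 m/s

8.1 m s⁻¹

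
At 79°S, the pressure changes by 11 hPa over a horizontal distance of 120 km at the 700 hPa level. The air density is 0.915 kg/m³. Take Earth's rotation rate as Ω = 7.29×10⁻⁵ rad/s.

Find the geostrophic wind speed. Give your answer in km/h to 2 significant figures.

Coriolis parameter at 79°S:
f = 2Ω sin φ = 2 × 7.29×10⁻⁵ × sin 79° = 1.43×10⁻⁴ s⁻¹
Pressure gradient: |∂P/∂n| = 1100 Pa / 120000 m = 9.17×10⁻³ Pa/m
Geostrophic balance (pressure-gradient force = Coriolis force):
V_g = (1/(fρ)) |∂P/∂n| = 9.17×10⁻³ / (1.43×10⁻⁴ × 0.915) = 70.0 m/s
Converting: 70.0 m/s × 3.6 = 250 km/h

250 km/h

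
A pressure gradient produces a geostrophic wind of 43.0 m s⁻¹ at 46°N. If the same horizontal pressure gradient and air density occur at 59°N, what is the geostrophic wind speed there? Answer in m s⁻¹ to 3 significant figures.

36.1 m s⁻¹

With the same pressure gradient and density, V_g ∝ 1/f ∝ 1/sin φ.
V₂ = V₁ · sin φ₁ / sin φ₂ = 43.0 × sin 46° / sin 59°
V₂ = 43.0 × 0.7193/0.8572 = 36.1 m s⁻¹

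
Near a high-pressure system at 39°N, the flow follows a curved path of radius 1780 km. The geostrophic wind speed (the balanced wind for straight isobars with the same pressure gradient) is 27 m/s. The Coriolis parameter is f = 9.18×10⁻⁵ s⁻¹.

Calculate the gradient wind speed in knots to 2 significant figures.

Around a high, pressure-gradient force acts outward with centrifugal, so Coriolis balances both:
fV = (1/ρ)|∂P/∂n| + V²/R  →  V² − fR·V + fR·V_g = 0
With fR = 9.18×10⁻⁵ × 1780×10³ m = 163 m/s:
V = [fR − √((fR)² − 4 fR V_g)]/2 = [163 − √(163² − 4×163×27)]/2 = 34.1 m/s
Supergeostrophic (V > V_g = 27 m/s), as expected around a high.
Converting: 34.1 m/s × 1.944 = 66 knots

66 knots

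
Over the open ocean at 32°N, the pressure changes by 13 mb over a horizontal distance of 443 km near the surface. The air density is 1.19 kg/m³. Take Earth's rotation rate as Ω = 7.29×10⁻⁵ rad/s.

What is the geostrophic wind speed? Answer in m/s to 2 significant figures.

Coriolis parameter at 32°N:
f = 2Ω sin φ = 2 × 7.29×10⁻⁵ × sin 32° = 7.73×10⁻⁵ s⁻¹
Pressure gradient: |∂P/∂n| = 1300 Pa / 443000 m = 2.93×10⁻³ Pa/m
Geostrophic balance (pressure-gradient force = Coriolis force):
V_g = (1/(fρ)) |∂P/∂n| = 2.93×10⁻³ / (7.73×10⁻⁵ × 1.19) = 31.9 m/s

32 m/s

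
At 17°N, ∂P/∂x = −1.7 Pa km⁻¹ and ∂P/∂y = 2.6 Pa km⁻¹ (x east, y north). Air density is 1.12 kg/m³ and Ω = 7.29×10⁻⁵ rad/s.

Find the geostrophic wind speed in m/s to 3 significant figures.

65.1 m/s

Coriolis parameter at 17°N:
f = 2Ω sin φ = 2 × 7.29×10⁻⁵ × sin 17° = 4.26×10⁻⁵ s⁻¹
Component geostrophic relations (x east, y north):
u_g = −(1/(fρ)) ∂P/∂y,  v_g = (1/(fρ)) ∂P/∂x
u_g = −(2.6×10⁻³)/(4.26×10⁻⁵ × 1.12) = −54.5 m/s;  v_g = (−1.7×10⁻³)/(4.26×10⁻⁵ × 1.12) = −35.6 m/s
|V_g| = √(u_g² + v_g²) = 65.1 m/s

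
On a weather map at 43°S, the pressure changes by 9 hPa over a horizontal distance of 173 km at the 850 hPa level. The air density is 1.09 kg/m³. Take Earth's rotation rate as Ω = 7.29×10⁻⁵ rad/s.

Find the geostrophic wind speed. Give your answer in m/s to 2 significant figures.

Coriolis parameter at 43°S:
f = 2Ω sin φ = 2 × 7.29×10⁻⁵ × sin 43° = 9.94×10⁻⁵ s⁻¹
Pressure gradient: |∂P/∂n| = 900 Pa / 173000 m = 5.20×10⁻³ Pa/m
Geostrophic balance (pressure-gradient force = Coriolis force):
V_g = (1/(fρ)) |∂P/∂n| = 5.20×10⁻³ / (9.94×10⁻⁵ × 1.09) = 48.0 m/s

48 m/s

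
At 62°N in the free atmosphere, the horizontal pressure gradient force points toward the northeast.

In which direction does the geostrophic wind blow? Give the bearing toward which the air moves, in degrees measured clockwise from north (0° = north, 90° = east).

135°

The pressure-gradient force points toward the northeast (bearing 045°).
Geostrophic balance: in the Northern Hemisphere the Coriolis force deflects motion to the right, so the geostrophic wind blows 90° to the right of the pressure-gradient force (low pressure on the left).
Rotating 045° by 90° clockwise gives 135° — the wind blows toward the southeast.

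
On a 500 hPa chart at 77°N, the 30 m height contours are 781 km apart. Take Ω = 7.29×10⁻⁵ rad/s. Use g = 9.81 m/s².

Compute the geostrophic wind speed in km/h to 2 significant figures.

Coriolis parameter at 77°N:
f = 2Ω sin φ = 2 × 7.29×10⁻⁵ × sin 77° = 1.42×10⁻⁴ s⁻¹
Height gradient: |∂Z/∂n| = 30 m / 781000 m = 3.84×10⁻⁵
On a pressure surface, geostrophic balance gives V_g = (g/f)|∂Z/∂n|:
V_g = 9.81 × 3.84×10⁻⁵ / 1.42×10⁻⁴ = 2.65 m/s
Converting: 2.65 m/s × 3.6 = 9.5 km/h

9.5 km/h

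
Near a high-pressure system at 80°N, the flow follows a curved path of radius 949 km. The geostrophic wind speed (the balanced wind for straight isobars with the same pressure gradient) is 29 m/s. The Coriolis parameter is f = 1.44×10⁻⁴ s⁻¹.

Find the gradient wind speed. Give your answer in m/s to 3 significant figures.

Around a high, pressure-gradient force acts outward with centrifugal, so Coriolis balances both:
fV = (1/ρ)|∂P/∂n| + V²/R  →  V² − fR·V + fR·V_g = 0
With fR = 1.44×10⁻⁴ × 949×10³ m = 137 m/s:
V = [fR − √((fR)² − 4 fR V_g)]/2 = [137 − √(137² − 4×137×29)]/2 = 41.8 m/s
Supergeostrophic (V > V_g = 29 m/s), as expected around a high.

41.8 m/s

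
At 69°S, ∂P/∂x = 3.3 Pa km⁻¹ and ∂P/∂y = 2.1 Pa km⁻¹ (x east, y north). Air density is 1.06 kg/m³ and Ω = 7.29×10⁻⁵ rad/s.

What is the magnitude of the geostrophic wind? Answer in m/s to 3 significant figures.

27.1 m/s

Coriolis parameter at 69°S:
f = 2Ω sin φ = 2 × 7.29×10⁻⁵ × sin 69° = 1.36×10⁻⁴ s⁻¹
In the Southern Hemisphere f is negative: f = −1.36×10⁻⁴ s⁻¹.
Component geostrophic relations (x east, y north):
u_g = −(1/(fρ)) ∂P/∂y,  v_g = (1/(fρ)) ∂P/∂x
u_g = −(2.1×10⁻³)/(−1.36×10⁻⁴ × 1.06) = 14.6 m/s;  v_g = (3.3×10⁻³)/(−1.36×10⁻⁴ × 1.06) = −22.9 m/s
|V_g| = √(u_g² + v_g²) = 27.1 m/s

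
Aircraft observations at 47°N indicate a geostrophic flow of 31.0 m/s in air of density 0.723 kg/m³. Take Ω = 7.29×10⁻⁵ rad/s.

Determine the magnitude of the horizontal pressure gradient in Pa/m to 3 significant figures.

Coriolis parameter at 47°N:
f = 2Ω sin φ = 2 × 7.29×10⁻⁵ × sin 47° = 1.07×10⁻⁴ s⁻¹
Geostrophic balance rearranged: |∂P/∂n| = f ρ V_g
|∂P/∂n| = 1.07×10⁻⁴ × 0.723 × 31.0 = 2.39×10⁻³ Pa/m

2.39×10⁻³ Pa/m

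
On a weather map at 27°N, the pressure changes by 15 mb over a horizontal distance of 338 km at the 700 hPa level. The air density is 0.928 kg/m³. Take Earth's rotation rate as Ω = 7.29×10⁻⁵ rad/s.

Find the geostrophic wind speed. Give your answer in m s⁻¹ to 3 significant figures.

Coriolis parameter at 27°N:
f = 2Ω sin φ = 2 × 7.29×10⁻⁵ × sin 27° = 6.62×10⁻⁵ s⁻¹
Pressure gradient: |∂P/∂n| = 1500 Pa / 338000 m = 4.44×10⁻³ Pa/m
Geostrophic balance (pressure-gradient force = Coriolis force):
V_g = (1/(fρ)) |∂P/∂n| = 4.44×10⁻³ / (6.62×10⁻⁵ × 0.928) = 72.2 m/s

72.2 m s⁻¹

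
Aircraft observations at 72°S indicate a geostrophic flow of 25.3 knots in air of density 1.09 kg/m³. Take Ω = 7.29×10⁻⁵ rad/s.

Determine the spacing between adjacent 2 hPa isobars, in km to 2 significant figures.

Coriolis parameter at 72°S:
f = 2Ω sin φ = 2 × 7.29×10⁻⁵ × sin 72° = 1.39×10⁻⁴ s⁻¹
Wind speed in SI: 25.3 knots = 13.0 m/s
Geostrophic balance rearranged: |∂P/∂n| = f ρ V_g
|∂P/∂n| = 1.39×10⁻⁴ × 1.09 × 13.0 = 1.97×10⁻³ Pa/m
Isobar spacing: Δn = ΔP/|∂P/∂n| = 200 Pa / 1.97×10⁻³ Pa/m = 101667 m ≈ 100 km

100 km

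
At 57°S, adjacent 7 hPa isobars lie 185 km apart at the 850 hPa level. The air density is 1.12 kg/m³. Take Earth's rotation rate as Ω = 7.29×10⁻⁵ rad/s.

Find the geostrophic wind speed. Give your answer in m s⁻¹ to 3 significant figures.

Coriolis parameter at 57°S:
f = 2Ω sin φ = 2 × 7.29×10⁻⁵ × sin 57° = 1.22×10⁻⁴ s⁻¹
Pressure gradient: |∂P/∂n| = 700 Pa / 185000 m = 3.78×10⁻³ Pa/m
Geostrophic balance (pressure-gradient force = Coriolis force):
V_g = (1/(fρ)) |∂P/∂n| = 3.78×10⁻³ / (1.22×10⁻⁴ × 1.12) = 27.6 m/s

27.6 m s⁻¹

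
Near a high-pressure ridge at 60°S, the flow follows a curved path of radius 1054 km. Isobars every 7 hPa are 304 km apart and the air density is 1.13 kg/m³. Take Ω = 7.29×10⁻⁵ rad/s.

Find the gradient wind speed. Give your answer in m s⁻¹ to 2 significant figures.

19 m s⁻¹

Coriolis parameter at 60°S:
f = 2Ω sin φ = 2 × 7.29×10⁻⁵ × sin 60° = 1.26×10⁻⁴ s⁻¹
Pressure gradient: |∂P/∂n| = 700 Pa / 304000 m = 2.30×10⁻³ Pa/m
Geostrophic speed: V_g = |∂P/∂n|/(fρ) = 2.30×10⁻³/(1.26×10⁻⁴ × 1.13) = 16.1 m/s
Around a high, pressure-gradient force acts outward with centrifugal, so Coriolis balances both:
fV = (1/ρ)|∂P/∂n| + V²/R  →  V² − fR·V + fR·V_g = 0
With fR = 1.26×10⁻⁴ × 1054×10³ m = 133 m/s:
V = [fR − √((fR)² − 4 fR V_g)]/2 = [133 − √(133² − 4×133×16.1)]/2 = 18.8 m/s
Supergeostrophic (V > V_g = 16.1 m/s), as expected around a high.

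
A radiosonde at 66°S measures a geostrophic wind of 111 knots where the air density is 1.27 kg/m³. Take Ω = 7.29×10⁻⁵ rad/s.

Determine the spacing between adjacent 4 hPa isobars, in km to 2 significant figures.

41 km

Coriolis parameter at 66°S:
f = 2Ω sin φ = 2 × 7.29×10⁻⁵ × sin 66° = 1.33×10⁻⁴ s⁻¹
Wind speed in SI: 111 knots = 57.1 m/s
Geostrophic balance rearranged: |∂P/∂n| = f ρ V_g
|∂P/∂n| = 1.33×10⁻⁴ × 1.27 × 57.1 = 9.66×10⁻³ Pa/m
Isobar spacing: Δn = ΔP/|∂P/∂n| = 400 Pa / 9.66×10⁻³ Pa/m = 41410 m ≈ 41 km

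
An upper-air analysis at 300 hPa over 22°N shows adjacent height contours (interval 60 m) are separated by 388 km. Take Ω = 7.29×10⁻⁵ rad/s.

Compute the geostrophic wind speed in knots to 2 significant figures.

54 knots

Coriolis parameter at 22°N:
f = 2Ω sin φ = 2 × 7.29×10⁻⁵ × sin 22° = 5.46×10⁻⁵ s⁻¹
Height gradient: |∂Z/∂n| = 60 m / 388000 m = 1.55×10⁻⁴
On a pressure surface, geostrophic balance gives V_g = (g/f)|∂Z/∂n|:
V_g = 9.81 × 1.55×10⁻⁴ / 5.46×10⁻⁵ = 27.8 m/s
Converting: 27.8 m/s × 1.944 = 54 knots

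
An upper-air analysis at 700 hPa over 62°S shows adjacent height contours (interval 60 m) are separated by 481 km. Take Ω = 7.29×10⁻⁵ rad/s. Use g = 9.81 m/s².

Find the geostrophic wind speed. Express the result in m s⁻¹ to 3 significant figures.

Coriolis parameter at 62°S:
f = 2Ω sin φ = 2 × 7.29×10⁻⁵ × sin 62° = 1.29×10⁻⁴ s⁻¹
Height gradient: |∂Z/∂n| = 60 m / 481000 m = 1.25×10⁻⁴
On a pressure surface, geostrophic balance gives V_g = (g/f)|∂Z/∂n|:
V_g = 9.81 × 1.25×10⁻⁴ / 1.29×10⁻⁴ = 9.51 m/s

9.51 m s⁻¹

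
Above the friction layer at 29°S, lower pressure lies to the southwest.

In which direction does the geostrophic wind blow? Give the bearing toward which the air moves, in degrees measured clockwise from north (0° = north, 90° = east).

135°

The pressure-gradient force points toward the southwest (bearing 225°).
Geostrophic balance: in the Southern Hemisphere the Coriolis force deflects motion to the left, so the geostrophic wind blows 90° to the left of the pressure-gradient force (low pressure on the right).
Rotating 225° by 90° counterclockwise gives 135° — the wind blows toward the southeast.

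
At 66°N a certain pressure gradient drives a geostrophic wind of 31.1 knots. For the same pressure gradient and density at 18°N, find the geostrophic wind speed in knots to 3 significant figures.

91.9 knots

With the same pressure gradient and density, V_g ∝ 1/f ∝ 1/sin φ.
V₂ = V₁ · sin φ₁ / sin φ₂ = 31.1 × sin 66° / sin 18°
V₂ = 31.1 × 0.9135/0.3090 = 91.9 knots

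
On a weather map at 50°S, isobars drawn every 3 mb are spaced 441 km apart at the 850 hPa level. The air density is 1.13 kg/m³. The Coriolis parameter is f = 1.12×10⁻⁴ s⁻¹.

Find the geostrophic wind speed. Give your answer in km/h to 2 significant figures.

19 km/h

Pressure gradient: |∂P/∂n| = 300 Pa / 441000 m = 6.80×10⁻⁴ Pa/m
Geostrophic balance (pressure-gradient force = Coriolis force):
V_g = (1/(fρ)) |∂P/∂n| = 6.80×10⁻⁴ / (1.12×10⁻⁴ × 1.13) = 5.38 m/s
Converting: 5.38 m/s × 3.6 = 19 km/h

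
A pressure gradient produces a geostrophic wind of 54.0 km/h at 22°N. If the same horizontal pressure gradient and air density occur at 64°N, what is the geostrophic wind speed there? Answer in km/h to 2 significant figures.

With the same pressure gradient and density, V_g ∝ 1/f ∝ 1/sin φ.
V₂ = V₁ · sin φ₁ / sin φ₂ = 54.0 × sin 22° / sin 64°
V₂ = 54.0 × 0.3746/0.8988 = 23 km/h

23 km/h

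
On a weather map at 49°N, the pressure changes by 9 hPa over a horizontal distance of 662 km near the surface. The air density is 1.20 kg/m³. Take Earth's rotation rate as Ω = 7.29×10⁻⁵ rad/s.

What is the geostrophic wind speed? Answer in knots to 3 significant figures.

20.0 knots

Coriolis parameter at 49°N:
f = 2Ω sin φ = 2 × 7.29×10⁻⁵ × sin 49° = 1.10×10⁻⁴ s⁻¹
Pressure gradient: |∂P/∂n| = 900 Pa / 662000 m = 1.36×10⁻³ Pa/m
Geostrophic balance (pressure-gradient force = Coriolis force):
V_g = (1/(fρ)) |∂P/∂n| = 1.36×10⁻³ / (1.10×10⁻⁴ × 1.20) = 10.3 m/s
Converting: 10.3 m/s × 1.944 = 20.0 knots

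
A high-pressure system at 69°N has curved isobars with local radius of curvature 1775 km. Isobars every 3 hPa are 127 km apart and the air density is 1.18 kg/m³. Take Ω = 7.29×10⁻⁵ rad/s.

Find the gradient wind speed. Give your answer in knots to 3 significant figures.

Coriolis parameter at 69°N:
f = 2Ω sin φ = 2 × 7.29×10⁻⁵ × sin 69° = 1.36×10⁻⁴ s⁻¹
Pressure gradient: |∂P/∂n| = 300 Pa / 127000 m = 2.36×10⁻³ Pa/m
Geostrophic speed: V_g = |∂P/∂n|/(fρ) = 2.36×10⁻³/(1.36×10⁻⁴ × 1.18) = 14.7 m/s
Around a high, pressure-gradient force acts outward with centrifugal, so Coriolis balances both:
fV = (1/ρ)|∂P/∂n| + V²/R  →  V² − fR·V + fR·V_g = 0
With fR = 1.36×10⁻⁴ × 1775×10³ m = 242 m/s:
V = [fR − √((fR)² − 4 fR V_g)]/2 = [242 − √(242² − 4×242×14.7)]/2 = 15.7 m/s
Supergeostrophic (V > V_g = 14.7 m/s), as expected around a high.
Converting: 15.7 m/s × 1.944 = 30.6 knots

30.6 knots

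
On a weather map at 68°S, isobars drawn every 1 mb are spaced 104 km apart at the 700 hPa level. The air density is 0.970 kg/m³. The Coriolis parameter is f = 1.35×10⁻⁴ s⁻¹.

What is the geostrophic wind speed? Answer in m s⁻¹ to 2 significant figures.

7.3 m s⁻¹

Pressure gradient: |∂P/∂n| = 100 Pa / 104000 m = 9.62×10⁻⁴ Pa/m
Geostrophic balance (pressure-gradient force = Coriolis force):
V_g = (1/(fρ)) |∂P/∂n| = 9.62×10⁻⁴ / (1.35×10⁻⁴ × 0.970) = 7.34 m/s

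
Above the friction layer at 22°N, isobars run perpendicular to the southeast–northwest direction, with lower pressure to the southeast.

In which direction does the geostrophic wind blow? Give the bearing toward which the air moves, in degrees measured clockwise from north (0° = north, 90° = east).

The pressure-gradient force points toward the southeast (bearing 135°).
Geostrophic balance: in the Northern Hemisphere the Coriolis force deflects motion to the right, so the geostrophic wind blows 90° to the right of the pressure-gradient force (low pressure on the left).
Rotating 135° by 90° clockwise gives 225° — the wind blows toward the southwest.

225°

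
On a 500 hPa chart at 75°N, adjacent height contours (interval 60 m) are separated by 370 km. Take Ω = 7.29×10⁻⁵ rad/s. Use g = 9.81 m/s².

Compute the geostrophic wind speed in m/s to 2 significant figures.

11 m/s

Coriolis parameter at 75°N:
f = 2Ω sin φ = 2 × 7.29×10⁻⁵ × sin 75° = 1.41×10⁻⁴ s⁻¹
Height gradient: |∂Z/∂n| = 60 m / 370000 m = 1.62×10⁻⁴
On a pressure surface, geostrophic balance gives V_g = (g/f)|∂Z/∂n|:
V_g = 9.81 × 1.62×10⁻⁴ / 1.41×10⁻⁴ = 11.3 m/s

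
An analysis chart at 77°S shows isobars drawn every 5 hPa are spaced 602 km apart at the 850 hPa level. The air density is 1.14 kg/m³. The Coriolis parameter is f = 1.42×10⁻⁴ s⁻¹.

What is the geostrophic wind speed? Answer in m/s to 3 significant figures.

Pressure gradient: |∂P/∂n| = 500 Pa / 602000 m = 8.31×10⁻⁴ Pa/m
Geostrophic balance (pressure-gradient force = Coriolis force):
V_g = (1/(fρ)) |∂P/∂n| = 8.31×10⁻⁴ / (1.42×10⁻⁴ × 1.14) = 5.13 m/s

5.13 m/s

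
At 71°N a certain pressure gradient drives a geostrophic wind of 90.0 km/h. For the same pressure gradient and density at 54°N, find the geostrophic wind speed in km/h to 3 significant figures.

With the same pressure gradient and density, V_g ∝ 1/f ∝ 1/sin φ.
V₂ = V₁ · sin φ₁ / sin φ₂ = 90.0 × sin 71° / sin 54°
V₂ = 90.0 × 0.9455/0.8090 = 105 km/h

105 km/h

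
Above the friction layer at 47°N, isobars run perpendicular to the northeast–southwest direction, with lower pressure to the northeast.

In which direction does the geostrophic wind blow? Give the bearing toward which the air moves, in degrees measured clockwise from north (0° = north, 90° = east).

135°

The pressure-gradient force points toward the northeast (bearing 045°).
Geostrophic balance: in the Northern Hemisphere the Coriolis force deflects motion to the right, so the geostrophic wind blows 90° to the right of the pressure-gradient force (low pressure on the left).
Rotating 045° by 90° clockwise gives 135° — the wind blows toward the southeast.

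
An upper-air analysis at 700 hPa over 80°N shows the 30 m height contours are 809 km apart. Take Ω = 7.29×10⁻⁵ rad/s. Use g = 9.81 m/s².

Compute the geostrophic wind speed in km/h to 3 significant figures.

9.12 km/h

Coriolis parameter at 80°N:
f = 2Ω sin φ = 2 × 7.29×10⁻⁵ × sin 80° = 1.44×10⁻⁴ s⁻¹
Height gradient: |∂Z/∂n| = 30 m / 809000 m = 3.71×10⁻⁵
On a pressure surface, geostrophic balance gives V_g = (g/f)|∂Z/∂n|:
V_g = 9.81 × 3.71×10⁻⁵ / 1.44×10⁻⁴ = 2.53 m/s
Converting: 2.53 m/s × 3.6 = 9.12 km/h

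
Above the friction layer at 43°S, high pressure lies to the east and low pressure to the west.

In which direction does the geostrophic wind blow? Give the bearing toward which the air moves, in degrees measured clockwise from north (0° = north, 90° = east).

The pressure-gradient force points toward the west (bearing 270°).
Geostrophic balance: in the Southern Hemisphere the Coriolis force deflects motion to the left, so the geostrophic wind blows 90° to the left of the pressure-gradient force (low pressure on the right).
Rotating 270° by 90° counterclockwise gives 180° — the wind blows toward the south.

180°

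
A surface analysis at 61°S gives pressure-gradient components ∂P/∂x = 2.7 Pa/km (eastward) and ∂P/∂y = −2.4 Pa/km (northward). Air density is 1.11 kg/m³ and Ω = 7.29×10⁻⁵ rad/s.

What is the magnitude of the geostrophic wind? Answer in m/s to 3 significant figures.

Coriolis parameter at 61°S:
f = 2Ω sin φ = 2 × 7.29×10⁻⁵ × sin 61° = 1.28×10⁻⁴ s⁻¹
In the Southern Hemisphere f is negative: f = −1.28×10⁻⁴ s⁻¹.
Component geostrophic relations (x east, y north):
u_g = −(1/(fρ)) ∂P/∂y,  v_g = (1/(fρ)) ∂P/∂x
u_g = −(−2.4×10⁻³)/(−1.28×10⁻⁴ × 1.11) = −17.0 m/s;  v_g = (2.7×10⁻³)/(−1.28×10⁻⁴ × 1.11) = −19.1 m/s
|V_g| = √(u_g² + v_g²) = 25.5 m/s

25.5 m/s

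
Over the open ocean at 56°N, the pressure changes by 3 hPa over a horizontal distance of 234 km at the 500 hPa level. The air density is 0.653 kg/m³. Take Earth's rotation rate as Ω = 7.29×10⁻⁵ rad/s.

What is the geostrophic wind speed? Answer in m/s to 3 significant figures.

16.2 m/s

Coriolis parameter at 56°N:
f = 2Ω sin φ = 2 × 7.29×10⁻⁵ × sin 56° = 1.21×10⁻⁴ s⁻¹
Pressure gradient: |∂P/∂n| = 300 Pa / 234000 m = 1.28×10⁻³ Pa/m
Geostrophic balance (pressure-gradient force = Coriolis force):
V_g = (1/(fρ)) |∂P/∂n| = 1.28×10⁻³ / (1.21×10⁻⁴ × 0.653) = 16.2 m/s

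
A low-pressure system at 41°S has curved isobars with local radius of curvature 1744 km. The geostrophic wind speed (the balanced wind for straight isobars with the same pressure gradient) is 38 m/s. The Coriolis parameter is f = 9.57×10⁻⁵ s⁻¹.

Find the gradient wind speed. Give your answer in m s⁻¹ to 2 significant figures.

Around a low, centrifugal force acts outward with Coriolis, so pressure-gradient force balances both:
(1/ρ)|∂P/∂n| = fV + V²/R  →  V² + fR·V − fR·V_g = 0
With fR = 9.57×10⁻⁵ × 1744×10³ m = 167 m/s:
V = [−fR + √((fR)² + 4 fR V_g)]/2 = [−167 + √(167² + 4×167×38)]/2 = 31.9 m/s
Subgeostrophic (V < V_g = 38 m/s), as expected around a low.

32 m s⁻¹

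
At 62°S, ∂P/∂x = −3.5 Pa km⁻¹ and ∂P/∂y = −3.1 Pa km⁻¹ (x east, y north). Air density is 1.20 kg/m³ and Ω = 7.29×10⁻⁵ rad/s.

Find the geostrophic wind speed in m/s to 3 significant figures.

Coriolis parameter at 62°S:
f = 2Ω sin φ = 2 × 7.29×10⁻⁵ × sin 62° = 1.29×10⁻⁴ s⁻¹
In the Southern Hemisphere f is negative: f = −1.29×10⁻⁴ s⁻¹.
Component geostrophic relations (x east, y north):
u_g = −(1/(fρ)) ∂P/∂y,  v_g = (1/(fρ)) ∂P/∂x
u_g = −(−3.1×10⁻³)/(−1.29×10⁻⁴ × 1.20) = −20.1 m/s;  v_g = (−3.5×10⁻³)/(−1.29×10⁻⁴ × 1.20) = 22.7 m/s
|V_g| = √(u_g² + v_g²) = 30.3 m/s

30.3 m/s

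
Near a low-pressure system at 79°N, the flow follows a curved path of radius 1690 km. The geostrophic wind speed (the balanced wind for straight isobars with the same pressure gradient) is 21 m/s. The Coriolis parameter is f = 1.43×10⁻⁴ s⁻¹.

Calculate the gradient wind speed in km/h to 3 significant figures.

70.0 km/h

Around a low, centrifugal force acts outward with Coriolis, so pressure-gradient force balances both:
(1/ρ)|∂P/∂n| = fV + V²/R  →  V² + fR·V − fR·V_g = 0
With fR = 1.43×10⁻⁴ × 1690×10³ m = 242 m/s:
V = [−fR + √((fR)² + 4 fR V_g)]/2 = [−242 + √(242² + 4×242×21)]/2 = 19.4 m/s
Subgeostrophic (V < V_g = 21 m/s), as expected around a low.
Converting: 19.4 m/s × 3.6 = 70.0 km/h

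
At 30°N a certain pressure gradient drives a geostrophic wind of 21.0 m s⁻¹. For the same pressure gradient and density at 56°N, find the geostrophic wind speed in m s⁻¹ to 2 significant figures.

13 m s⁻¹

With the same pressure gradient and density, V_g ∝ 1/f ∝ 1/sin φ.
V₂ = V₁ · sin φ₁ / sin φ₂ = 21.0 × sin 30° / sin 56°
V₂ = 21.0 × 0.5000/0.8290 = 13 m s⁻¹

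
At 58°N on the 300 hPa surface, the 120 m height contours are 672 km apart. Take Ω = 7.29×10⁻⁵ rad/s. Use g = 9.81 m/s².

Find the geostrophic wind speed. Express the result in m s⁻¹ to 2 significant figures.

Coriolis parameter at 58°N:
f = 2Ω sin φ = 2 × 7.29×10⁻⁵ × sin 58° = 1.24×10⁻⁴ s⁻¹
Height gradient: |∂Z/∂n| = 120 m / 672000 m = 1.79×10⁻⁴
On a pressure surface, geostrophic balance gives V_g = (g/f)|∂Z/∂n|:
V_g = 9.81 × 1.79×10⁻⁴ / 1.24×10⁻⁴ = 14.2 m/s

14 m s⁻¹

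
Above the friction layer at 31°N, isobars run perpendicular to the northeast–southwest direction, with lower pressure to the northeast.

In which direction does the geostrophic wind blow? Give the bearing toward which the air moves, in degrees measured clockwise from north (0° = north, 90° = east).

The pressure-gradient force points toward the northeast (bearing 045°).
Geostrophic balance: in the Northern Hemisphere the Coriolis force deflects motion to the right, so the geostrophic wind blows 90° to the right of the pressure-gradient force (low pressure on the left).
Rotating 045° by 90° clockwise gives 135° — the wind blows toward the southeast.

135°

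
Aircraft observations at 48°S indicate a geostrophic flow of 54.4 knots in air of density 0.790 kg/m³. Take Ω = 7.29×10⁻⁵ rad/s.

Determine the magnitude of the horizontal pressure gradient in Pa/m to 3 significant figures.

2.40×10⁻³ Pa/m

Coriolis parameter at 48°S:
f = 2Ω sin φ = 2 × 7.29×10⁻⁵ × sin 48° = 1.08×10⁻⁴ s⁻¹
Wind speed in SI: 54.4 knots = 28.0 m/s
Geostrophic balance rearranged: |∂P/∂n| = f ρ V_g
|∂P/∂n| = 1.08×10⁻⁴ × 0.790 × 28.0 = 2.40×10⁻³ Pa/m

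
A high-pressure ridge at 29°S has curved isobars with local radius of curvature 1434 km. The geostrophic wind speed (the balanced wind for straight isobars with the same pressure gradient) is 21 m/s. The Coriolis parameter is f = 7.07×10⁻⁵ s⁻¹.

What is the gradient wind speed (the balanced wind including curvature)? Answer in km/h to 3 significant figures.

Around a high, pressure-gradient force acts outward with centrifugal, so Coriolis balances both:
fV = (1/ρ)|∂P/∂n| + V²/R  →  V² − fR·V + fR·V_g = 0
With fR = 7.07×10⁻⁵ × 1434×10³ m = 101 m/s:
V = [fR − √((fR)² − 4 fR V_g)]/2 = [101 − √(101² − 4×101×21)]/2 = 29.7 m/s
Supergeostrophic (V > V_g = 21 m/s), as expected around a high.
Converting: 29.7 m/s × 3.6 = 107 km/h

107 km/h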